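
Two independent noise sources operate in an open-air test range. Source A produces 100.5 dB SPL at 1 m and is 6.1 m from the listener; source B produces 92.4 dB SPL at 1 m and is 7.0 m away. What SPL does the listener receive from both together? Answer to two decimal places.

85.28 dB SPL

At the listener: L_A = 100.5 − 20·log₁₀(6.1) = 84.793 dB; L_B = 92.4 − 20·log₁₀(7.0) = 75.498 dB.
Combined: 10·log₁₀(10^(84.793/10)+10^(75.498/10)) = 85.28 dB SPL.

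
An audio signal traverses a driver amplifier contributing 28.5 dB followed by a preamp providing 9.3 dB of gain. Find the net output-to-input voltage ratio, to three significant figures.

77.6

Net gain = 28.5 + 9.3 = 37.8 dB.
Voltage ratio = 10^(37.8/20) = 77.6.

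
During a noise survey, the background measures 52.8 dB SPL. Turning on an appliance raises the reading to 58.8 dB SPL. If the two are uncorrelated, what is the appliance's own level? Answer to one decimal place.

57.5 dB SPL

Subtract intensities: L_src = 10·log₁₀(10^(L_total/10) − 10^(L_bg/10)).
L_src = 10·log₁₀(10^(58.8/10) − 10^(52.8/10)) = 10·log₁₀(568000) = 57.5 dB SPL.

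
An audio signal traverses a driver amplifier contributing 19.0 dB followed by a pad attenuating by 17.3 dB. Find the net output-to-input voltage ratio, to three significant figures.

Net gain = 19.0 + (−17.3) = 1.7 dB.
Voltage ratio = 10^(1.7/20) = 1.22.

1.22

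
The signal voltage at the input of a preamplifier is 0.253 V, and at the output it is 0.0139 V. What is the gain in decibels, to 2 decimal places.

-25.20 dB

For a voltage ratio, dB = 20·log₁₀(V₂/V₁).
20·log₁₀(0.0139/0.253) = 20·log₁₀(0.05494) = -25.20 dB.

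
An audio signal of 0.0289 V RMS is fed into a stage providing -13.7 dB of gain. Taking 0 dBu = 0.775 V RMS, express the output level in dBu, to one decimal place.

Input level: 20·log₁₀(0.0289/0.775) = -28.57 dBu.
Output: -28.57 − 13.7 = -42.3 dBu.

-42.3 dBu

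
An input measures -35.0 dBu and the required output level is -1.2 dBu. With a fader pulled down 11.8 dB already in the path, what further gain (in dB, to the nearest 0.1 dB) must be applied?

The required make-up gain is the shortfall in the dB sum.
G = -1.2 − (-35.0) + 11.8 = 45.6 dB.

45.6 dB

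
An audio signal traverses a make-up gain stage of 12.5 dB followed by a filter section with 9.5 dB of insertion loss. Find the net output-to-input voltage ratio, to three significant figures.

Net gain = 12.5 + (−9.5) = 3.0 dB.
Voltage ratio = 10^(3.0/20) = 1.41.

1.41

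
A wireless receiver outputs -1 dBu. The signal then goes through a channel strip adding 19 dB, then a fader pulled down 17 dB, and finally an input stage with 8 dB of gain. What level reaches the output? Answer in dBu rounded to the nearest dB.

In dB, series stages simply add:
-1 + 19 − 17 + 8 = +9 dBu.

+9 dBu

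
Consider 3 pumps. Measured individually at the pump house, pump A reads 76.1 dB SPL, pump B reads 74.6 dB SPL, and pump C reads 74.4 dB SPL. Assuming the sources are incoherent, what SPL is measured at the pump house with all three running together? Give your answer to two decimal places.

Uncorrelated sources add in intensity (power), not in dB.
L_total = 10·log₁₀(10^(76.1/10) + 10^(74.6/10) + 10^(74.4/10)) = 10·log₁₀(97120000) = 79.87 dB SPL.

79.87 dB SPL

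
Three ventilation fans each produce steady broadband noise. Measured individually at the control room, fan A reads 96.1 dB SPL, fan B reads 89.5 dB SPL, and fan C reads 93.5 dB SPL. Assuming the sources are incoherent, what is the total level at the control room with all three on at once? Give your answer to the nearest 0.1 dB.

Add the sources as powers (linear), then convert back to dB:
L_total = 10·log₁₀(10^(96.1/10) + 10^(89.5/10) + 10^(93.5/10)) = 10·log₁₀(7204000000) = 98.6 dB SPL.

98.6 dB SPL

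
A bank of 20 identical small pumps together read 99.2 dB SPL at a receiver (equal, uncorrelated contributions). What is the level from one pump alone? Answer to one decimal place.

86.2 dB SPL

20 equal incoherent sources add 10·log₁₀(20) = 13.01 dB over one source.
L_one = 99.2 − 13.01 = 86.2 dB SPL.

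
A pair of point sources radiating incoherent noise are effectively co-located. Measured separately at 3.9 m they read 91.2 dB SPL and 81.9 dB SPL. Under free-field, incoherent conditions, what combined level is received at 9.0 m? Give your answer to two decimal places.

Combined at 3.9 m: 10·log₁₀(10^(91.2/10)+10^(81.9/10)) = 91.682 dB SPL.
Then apply −20·log₁₀(9.0/3.9) = -7.264 dB → 84.42 dB SPL.

84.42 dB SPL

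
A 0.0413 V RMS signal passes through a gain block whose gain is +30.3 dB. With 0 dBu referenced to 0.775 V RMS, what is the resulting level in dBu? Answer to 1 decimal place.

+4.8 dBu

Input level: 20·log₁₀(0.0413/0.775) = -25.47 dBu.
Output: -25.47 + 30.3 = +4.8 dBu.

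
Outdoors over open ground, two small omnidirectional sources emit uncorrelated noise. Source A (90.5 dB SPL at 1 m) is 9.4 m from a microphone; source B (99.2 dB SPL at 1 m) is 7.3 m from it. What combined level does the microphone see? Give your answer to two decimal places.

82.27 dB SPL

At the listener: L_A = 90.5 − 20·log₁₀(9.4) = 71.037 dB; L_B = 99.2 − 20·log₁₀(7.3) = 81.934 dB.
Combined: 10·log₁₀(10^(71.037/10)+10^(81.934/10)) = 82.27 dB SPL.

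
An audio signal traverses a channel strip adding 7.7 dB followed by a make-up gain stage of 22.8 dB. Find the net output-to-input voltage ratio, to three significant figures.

Net gain = 7.7 + 22.8 = 30.5 dB.
Voltage ratio = 10^(30.5/20) = 33.5.

33.5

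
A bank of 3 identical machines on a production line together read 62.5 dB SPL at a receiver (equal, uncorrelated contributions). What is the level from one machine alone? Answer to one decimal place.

57.7 dB SPL

3 equal incoherent sources add 10·log₁₀(3) = 4.77 dB over one source.
L_one = 62.5 − 4.77 = 57.7 dB SPL.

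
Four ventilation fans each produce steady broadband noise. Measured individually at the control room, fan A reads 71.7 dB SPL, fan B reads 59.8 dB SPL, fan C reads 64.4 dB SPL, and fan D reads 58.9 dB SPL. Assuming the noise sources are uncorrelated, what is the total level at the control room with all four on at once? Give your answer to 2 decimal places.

Incoherent sources sum as intensities:
L_total = 10·log₁₀(10^(71.7/10) + 10^(59.8/10) + 10^(64.4/10) + 10^(58.9/10)) = 10·log₁₀(19280000) = 72.85 dB SPL.

72.85 dB SPL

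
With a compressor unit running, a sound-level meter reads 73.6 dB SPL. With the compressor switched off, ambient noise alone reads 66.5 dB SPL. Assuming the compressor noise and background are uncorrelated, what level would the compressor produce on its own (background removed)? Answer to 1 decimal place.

72.7 dB SPL

Subtract intensities: L_src = 10·log₁₀(10^(L_total/10) − 10^(L_bg/10)).
L_src = 10·log₁₀(10^(73.6/10) − 10^(66.5/10)) = 10·log₁₀(18440000) = 72.7 dB SPL.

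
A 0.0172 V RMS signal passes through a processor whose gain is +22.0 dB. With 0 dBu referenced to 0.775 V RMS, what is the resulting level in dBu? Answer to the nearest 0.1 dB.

Input level: 20·log₁₀(0.0172/0.775) = -33.08 dBu.
Output: -33.08 + 22.0 = -11.1 dBu.

-11.1 dBu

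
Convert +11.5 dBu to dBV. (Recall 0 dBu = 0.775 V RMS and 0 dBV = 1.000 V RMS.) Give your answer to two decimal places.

+9.29 dBV

The offset between the scales is 20·log₁₀(0.775/1.000) = −2.214 dB.
So dBV = +11.5 − 2.214 = +9.29 dBV.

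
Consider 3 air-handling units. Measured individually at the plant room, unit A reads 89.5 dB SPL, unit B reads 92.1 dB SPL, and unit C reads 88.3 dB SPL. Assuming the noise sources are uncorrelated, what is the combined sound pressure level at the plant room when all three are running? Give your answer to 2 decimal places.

95.04 dB SPL

Incoherent sources sum as intensities:
L_total = 10·log₁₀(10^(89.5/10) + 10^(92.1/10) + 10^(88.3/10)) = 10·log₁₀(3189000000) = 95.04 dB SPL.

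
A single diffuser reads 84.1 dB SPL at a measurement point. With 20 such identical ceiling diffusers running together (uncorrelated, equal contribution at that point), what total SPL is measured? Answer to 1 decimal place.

20 equal incoherent sources raise the level by 10·log₁₀(20) = 13.01 dB.
L_total = 84.1 + 13.01 = 97.1 dB SPL.

97.1 dB SPL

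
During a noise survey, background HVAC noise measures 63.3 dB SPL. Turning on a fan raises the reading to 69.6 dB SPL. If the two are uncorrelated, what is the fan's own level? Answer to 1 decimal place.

Background correction is a power subtraction:
L_src = 10·log₁₀(10^(69.6/10) − 10^(63.3/10)) = 10·log₁₀(6982000) = 68.4 dB SPL.

68.4 dB SPL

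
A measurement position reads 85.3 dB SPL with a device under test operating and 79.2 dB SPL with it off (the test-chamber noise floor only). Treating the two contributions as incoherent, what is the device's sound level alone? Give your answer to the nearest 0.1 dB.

84.1 dB SPL

Subtract intensities: L_src = 10·log₁₀(10^(L_total/10) − 10^(L_bg/10)).
L_src = 10·log₁₀(10^(85.3/10) − 10^(79.2/10)) = 10·log₁₀(255700000) = 84.1 dB SPL.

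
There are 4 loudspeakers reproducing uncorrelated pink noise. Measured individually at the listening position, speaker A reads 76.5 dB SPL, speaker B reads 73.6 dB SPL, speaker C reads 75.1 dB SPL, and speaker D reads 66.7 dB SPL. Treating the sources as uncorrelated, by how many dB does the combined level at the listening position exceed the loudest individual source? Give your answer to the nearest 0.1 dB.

Uncorrelated sources add in intensity (power), not in dB.
L_total = 10·log₁₀(10^(76.5/10) + 10^(73.6/10) + 10^(75.1/10) + 10^(66.7/10)) = 80.20 dB SPL.
Excess over the loudest (76.5 dB): 80.20 − 76.5 = 3.7 dB.

3.7 dB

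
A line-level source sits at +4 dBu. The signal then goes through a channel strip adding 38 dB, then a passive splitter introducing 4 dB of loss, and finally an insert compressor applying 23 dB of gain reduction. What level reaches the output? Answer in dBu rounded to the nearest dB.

In dB, series stages simply add:
+4 + 38 − 4 − 23 = +15 dBu.

+15 dBu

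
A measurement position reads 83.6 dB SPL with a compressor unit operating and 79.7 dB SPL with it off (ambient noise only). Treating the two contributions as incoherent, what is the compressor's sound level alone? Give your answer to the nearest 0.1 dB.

Subtract intensities: L_src = 10·log₁₀(10^(L_total/10) − 10^(L_bg/10)).
L_src = 10·log₁₀(10^(83.6/10) − 10^(79.7/10)) = 10·log₁₀(135800000) = 81.3 dB SPL.

81.3 dB SPL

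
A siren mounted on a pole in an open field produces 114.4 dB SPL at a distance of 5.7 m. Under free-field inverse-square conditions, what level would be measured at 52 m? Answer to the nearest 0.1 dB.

Free-field point source: level drops by 20·log₁₀ of the distance ratio.
ΔL = −20·log₁₀(52/5.7) = -19.20 dB, so L₂ = 114.4 + (-19.20) = 95.2 dB SPL.

95.2 dB SPL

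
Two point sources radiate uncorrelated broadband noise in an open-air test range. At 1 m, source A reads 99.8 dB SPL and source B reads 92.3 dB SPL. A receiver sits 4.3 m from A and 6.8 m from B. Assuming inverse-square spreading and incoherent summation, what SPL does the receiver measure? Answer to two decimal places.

87.43 dB SPL

At the listener: L_A = 99.8 − 20·log₁₀(4.3) = 87.131 dB; L_B = 92.3 − 20·log₁₀(6.8) = 75.650 dB.
Combined: 10·log₁₀(10^(87.131/10)+10^(75.650/10)) = 87.43 dB SPL.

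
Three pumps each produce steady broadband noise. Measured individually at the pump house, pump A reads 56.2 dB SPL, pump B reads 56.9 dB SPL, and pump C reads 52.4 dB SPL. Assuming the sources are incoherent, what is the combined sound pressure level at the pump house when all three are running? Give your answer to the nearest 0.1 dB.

60.3 dB SPL

Add the sources as powers (linear), then convert back to dB:
L_total = 10·log₁₀(10^(56.2/10) + 10^(56.9/10) + 10^(52.4/10)) = 10·log₁₀(1080000) = 60.3 dB SPL.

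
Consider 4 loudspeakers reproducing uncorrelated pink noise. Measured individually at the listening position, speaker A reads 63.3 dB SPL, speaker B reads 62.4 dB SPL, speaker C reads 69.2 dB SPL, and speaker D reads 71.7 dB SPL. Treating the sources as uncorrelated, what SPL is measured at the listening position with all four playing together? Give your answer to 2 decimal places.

Incoherent sources sum as intensities:
L_total = 10·log₁₀(10^(63.3/10) + 10^(62.4/10) + 10^(69.2/10) + 10^(71.7/10)) = 10·log₁₀(26980000) = 74.31 dB SPL.

74.31 dB SPL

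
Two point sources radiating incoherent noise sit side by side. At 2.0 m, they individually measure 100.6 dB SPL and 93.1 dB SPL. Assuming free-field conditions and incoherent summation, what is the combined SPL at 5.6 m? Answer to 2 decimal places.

92.37 dB SPL

Combined at 2.0 m: 10·log₁₀(10^(100.6/10)+10^(93.1/10)) = 101.311 dB SPL.
Then apply −20·log₁₀(5.6/2.0) = -8.943 dB → 92.37 dB SPL.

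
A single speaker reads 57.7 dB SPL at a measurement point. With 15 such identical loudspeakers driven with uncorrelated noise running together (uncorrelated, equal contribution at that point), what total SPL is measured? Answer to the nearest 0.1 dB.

69.5 dB SPL

15 equal incoherent sources raise the level by 10·log₁₀(15) = 11.76 dB.
L_total = 57.7 + 11.76 = 69.5 dB SPL.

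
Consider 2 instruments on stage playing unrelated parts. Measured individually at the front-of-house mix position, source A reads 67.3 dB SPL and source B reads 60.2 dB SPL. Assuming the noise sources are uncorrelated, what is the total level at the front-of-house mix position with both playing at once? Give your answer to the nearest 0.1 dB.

Uncorrelated sources add in intensity (power), not in dB.
L_total = 10·log₁₀(10^(67.3/10) + 10^(60.2/10)) = 10·log₁₀(6417000) = 68.1 dB SPL.

68.1 dB SPL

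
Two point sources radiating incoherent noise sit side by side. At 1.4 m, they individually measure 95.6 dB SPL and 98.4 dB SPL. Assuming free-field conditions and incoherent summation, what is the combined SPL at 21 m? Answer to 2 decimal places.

76.71 dB SPL

Combined at 1.4 m: 10·log₁₀(10^(95.6/10)+10^(98.4/10)) = 100.232 dB SPL.
Then apply −20·log₁₀(21/1.4) = -23.522 dB → 76.71 dB SPL.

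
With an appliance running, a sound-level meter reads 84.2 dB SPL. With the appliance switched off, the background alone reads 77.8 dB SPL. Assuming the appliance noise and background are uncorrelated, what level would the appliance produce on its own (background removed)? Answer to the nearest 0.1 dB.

Background correction is a power subtraction:
L_src = 10·log₁₀(10^(84.2/10) − 10^(77.8/10)) = 10·log₁₀(202800000) = 83.1 dB SPL.

83.1 dB SPL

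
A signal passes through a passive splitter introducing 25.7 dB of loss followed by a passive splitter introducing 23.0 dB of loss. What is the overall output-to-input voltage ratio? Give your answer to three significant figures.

0.00367

Net gain = (−25.7) + (−23.0) = -48.7 dB.
Voltage ratio = 10^(-48.7/20) = 0.00367.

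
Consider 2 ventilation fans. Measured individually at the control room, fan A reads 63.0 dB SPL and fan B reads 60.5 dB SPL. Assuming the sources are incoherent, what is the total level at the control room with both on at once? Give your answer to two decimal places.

64.94 dB SPL

Add the sources as powers (linear), then convert back to dB:
L_total = 10·log₁₀(10^(63.0/10) + 10^(60.5/10)) = 10·log₁₀(3117000) = 64.94 dB SPL.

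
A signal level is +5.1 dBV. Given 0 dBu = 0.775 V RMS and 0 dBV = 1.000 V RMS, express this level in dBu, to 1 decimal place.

The offset between the scales is 20·log₁₀(0.775/1.000) = −2.214 dB.
So dBu = +5.1 + 2.214 = +7.3 dBu.

+7.3 dBu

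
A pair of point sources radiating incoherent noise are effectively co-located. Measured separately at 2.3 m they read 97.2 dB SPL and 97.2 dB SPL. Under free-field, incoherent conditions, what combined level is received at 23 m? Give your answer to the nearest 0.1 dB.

Combined at 2.3 m: 10·log₁₀(10^(97.2/10)+10^(97.2/10)) = 100.21 dB SPL.
Then apply −20·log₁₀(23/2.3) = -20.00 dB → 80.2 dB SPL.

80.2 dB SPL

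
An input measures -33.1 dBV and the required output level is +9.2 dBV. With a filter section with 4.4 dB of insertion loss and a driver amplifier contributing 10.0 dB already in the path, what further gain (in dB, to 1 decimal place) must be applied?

The required make-up gain is the shortfall in the dB sum.
G = +9.2 − (-33.1) + 4.4 − 10.0 = 36.7 dB.

36.7 dB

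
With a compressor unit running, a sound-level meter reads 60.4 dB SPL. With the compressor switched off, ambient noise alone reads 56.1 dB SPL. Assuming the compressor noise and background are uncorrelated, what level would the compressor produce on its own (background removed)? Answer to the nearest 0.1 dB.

Subtract intensities: L_src = 10·log₁₀(10^(L_total/10) − 10^(L_bg/10)).
L_src = 10·log₁₀(10^(60.4/10) − 10^(56.1/10)) = 10·log₁₀(689100) = 58.4 dB SPL.

58.4 dB SPL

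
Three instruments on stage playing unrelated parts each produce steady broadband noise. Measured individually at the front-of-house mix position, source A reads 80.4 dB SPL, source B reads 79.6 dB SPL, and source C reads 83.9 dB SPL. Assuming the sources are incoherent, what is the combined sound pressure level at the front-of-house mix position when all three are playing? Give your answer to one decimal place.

86.5 dB SPL

Incoherent sources sum as intensities:
L_total = 10·log₁₀(10^(80.4/10) + 10^(79.6/10) + 10^(83.9/10)) = 10·log₁₀(446300000) = 86.5 dB SPL.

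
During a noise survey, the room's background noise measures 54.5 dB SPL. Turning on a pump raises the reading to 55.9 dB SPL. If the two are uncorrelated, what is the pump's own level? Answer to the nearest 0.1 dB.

Background correction is a power subtraction:
L_src = 10·log₁₀(10^(55.9/10) − 10^(54.5/10)) = 10·log₁₀(107200) = 50.3 dB SPL.

50.3 dB SPL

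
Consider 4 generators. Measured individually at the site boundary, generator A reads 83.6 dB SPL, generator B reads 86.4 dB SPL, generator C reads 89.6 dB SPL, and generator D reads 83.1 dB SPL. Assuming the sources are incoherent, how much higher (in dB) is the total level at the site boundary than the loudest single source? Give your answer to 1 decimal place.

Add the sources as powers (linear), then convert back to dB:
L_total = 10·log₁₀(10^(83.6/10) + 10^(86.4/10) + 10^(89.6/10) + 10^(83.1/10)) = 92.51 dB SPL.
Excess over the loudest (89.6 dB): 92.51 − 89.6 = 2.9 dB.

2.9 dB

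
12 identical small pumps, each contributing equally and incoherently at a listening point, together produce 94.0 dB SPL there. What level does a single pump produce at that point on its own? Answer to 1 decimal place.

12 equal incoherent sources add 10·log₁₀(12) = 10.79 dB over one source.
L_one = 94.0 − 10.79 = 83.2 dB SPL.

83.2 dB SPL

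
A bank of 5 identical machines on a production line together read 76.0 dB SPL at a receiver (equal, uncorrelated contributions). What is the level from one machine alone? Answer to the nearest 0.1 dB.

5 equal incoherent sources add 10·log₁₀(5) = 6.99 dB over one source.
L_one = 76.0 − 6.99 = 69.0 dB SPL.

69.0 dB SPL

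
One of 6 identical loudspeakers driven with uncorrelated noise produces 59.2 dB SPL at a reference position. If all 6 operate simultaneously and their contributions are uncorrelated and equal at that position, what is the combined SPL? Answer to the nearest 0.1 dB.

67.0 dB SPL

6 equal incoherent sources raise the level by 10·log₁₀(6) = 7.78 dB.
L_total = 59.2 + 7.78 = 67.0 dB SPL.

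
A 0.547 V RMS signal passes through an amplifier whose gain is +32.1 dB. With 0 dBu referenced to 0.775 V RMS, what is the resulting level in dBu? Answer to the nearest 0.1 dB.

Input level: 20·log₁₀(0.547/0.775) = -3.03 dBu.
Output: -3.03 + 32.1 = +29.1 dBu.

+29.1 dBu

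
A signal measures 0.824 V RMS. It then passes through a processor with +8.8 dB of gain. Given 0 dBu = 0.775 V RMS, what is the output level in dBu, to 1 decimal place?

+9.3 dBu

Input level: 20·log₁₀(0.824/0.775) = 0.53 dBu.
Output: 0.53 + 8.8 = +9.3 dBu.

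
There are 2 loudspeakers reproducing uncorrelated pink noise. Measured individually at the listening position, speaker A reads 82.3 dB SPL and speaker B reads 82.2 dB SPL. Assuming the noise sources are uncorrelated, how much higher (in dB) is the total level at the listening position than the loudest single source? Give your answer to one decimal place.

3.0 dB

Incoherent sources sum as intensities:
L_total = 10·log₁₀(10^(82.3/10) + 10^(82.2/10)) = 85.26 dB SPL.
Excess over the loudest (82.3 dB): 85.26 − 82.3 = 3.0 dB.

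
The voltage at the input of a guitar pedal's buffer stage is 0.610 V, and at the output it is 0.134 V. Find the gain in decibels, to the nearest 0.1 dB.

-13.2 dB

Voltage ratio → dB uses the 20·log₁₀ form:
20·log₁₀(0.134/0.610) = 20·log₁₀(0.2197) = -13.2 dB.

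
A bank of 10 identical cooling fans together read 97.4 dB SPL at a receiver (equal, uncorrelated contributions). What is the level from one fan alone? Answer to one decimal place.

87.4 dB SPL

10 equal incoherent sources add 10·log₁₀(10) = 10.00 dB over one source.
L_one = 97.4 − 10.00 = 87.4 dB SPL.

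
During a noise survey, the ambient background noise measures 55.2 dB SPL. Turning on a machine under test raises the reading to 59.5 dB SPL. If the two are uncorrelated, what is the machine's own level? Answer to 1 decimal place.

57.5 dB SPL

Remove the background by subtracting linear intensities:
L_src = 10·log₁₀(10^(59.5/10) − 10^(55.2/10)) = 10·log₁₀(560100) = 57.5 dB SPL.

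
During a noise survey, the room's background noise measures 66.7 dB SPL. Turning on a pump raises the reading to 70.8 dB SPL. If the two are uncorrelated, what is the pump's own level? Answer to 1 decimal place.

68.7 dB SPL

Subtract intensities: L_src = 10·log₁₀(10^(L_total/10) − 10^(L_bg/10)).
L_src = 10·log₁₀(10^(70.8/10) − 10^(66.7/10)) = 10·log₁₀(7345000) = 68.7 dB SPL.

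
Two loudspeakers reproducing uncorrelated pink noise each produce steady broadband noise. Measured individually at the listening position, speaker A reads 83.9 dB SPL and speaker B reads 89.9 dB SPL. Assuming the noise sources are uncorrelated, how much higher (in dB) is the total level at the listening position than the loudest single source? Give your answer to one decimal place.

1.0 dB

Add the sources as powers (linear), then convert back to dB:
L_total = 10·log₁₀(10^(83.9/10) + 10^(89.9/10)) = 90.87 dB SPL.
Excess over the loudest (89.9 dB): 90.87 − 89.9 = 1.0 dB.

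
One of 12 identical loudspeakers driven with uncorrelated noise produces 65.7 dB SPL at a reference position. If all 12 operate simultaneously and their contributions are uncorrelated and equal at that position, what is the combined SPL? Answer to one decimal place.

76.5 dB SPL

12 equal incoherent sources raise the level by 10·log₁₀(12) = 10.79 dB.
L_total = 65.7 + 10.79 = 76.5 dB SPL.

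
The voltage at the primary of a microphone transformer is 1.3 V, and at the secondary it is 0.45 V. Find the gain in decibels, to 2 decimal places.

-9.21 dB

For a voltage ratio, dB = 20·log₁₀(V₂/V₁).
20·log₁₀(0.45/1.3) = 20·log₁₀(0.3462) = -9.21 dB.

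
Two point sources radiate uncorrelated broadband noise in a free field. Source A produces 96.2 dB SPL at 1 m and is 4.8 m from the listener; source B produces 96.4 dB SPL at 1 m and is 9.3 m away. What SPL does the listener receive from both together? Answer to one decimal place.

83.6 dB SPL

At the listener: L_A = 96.2 − 20·log₁₀(4.8) = 82.58 dB; L_B = 96.4 − 20·log₁₀(9.3) = 77.03 dB.
Combined: 10·log₁₀(10^(82.58/10)+10^(77.03/10)) = 83.6 dB SPL.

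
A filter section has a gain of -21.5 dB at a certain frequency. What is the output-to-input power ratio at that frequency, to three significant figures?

Power ratio = 10^(dB/10).
10^(-21.5/10) = 10^(-2.150) = 0.00708.

0.00708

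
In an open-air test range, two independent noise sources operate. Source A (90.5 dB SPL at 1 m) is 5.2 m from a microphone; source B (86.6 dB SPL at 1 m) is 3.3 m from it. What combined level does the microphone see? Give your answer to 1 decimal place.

At the listener: L_A = 90.5 − 20·log₁₀(5.2) = 76.18 dB; L_B = 86.6 − 20·log₁₀(3.3) = 76.23 dB.
Combined: 10·log₁₀(10^(76.18/10)+10^(76.23/10)) = 79.2 dB SPL.

79.2 dB SPL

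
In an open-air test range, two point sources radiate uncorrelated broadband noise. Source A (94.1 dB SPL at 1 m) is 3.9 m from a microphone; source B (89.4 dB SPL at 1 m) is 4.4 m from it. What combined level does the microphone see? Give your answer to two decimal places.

83.30 dB SPL

At the listener: L_A = 94.1 − 20·log₁₀(3.9) = 82.279 dB; L_B = 89.4 − 20·log₁₀(4.4) = 76.531 dB.
Combined: 10·log₁₀(10^(82.279/10)+10^(76.531/10)) = 83.30 dB SPL.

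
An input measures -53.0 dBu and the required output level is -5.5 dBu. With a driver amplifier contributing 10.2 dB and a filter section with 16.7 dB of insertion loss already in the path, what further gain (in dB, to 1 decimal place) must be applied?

54.0 dB

The required make-up gain is the shortfall in the dB sum.
G = -5.5 − (-53.0) − 10.2 + 16.7 = 54.0 dB.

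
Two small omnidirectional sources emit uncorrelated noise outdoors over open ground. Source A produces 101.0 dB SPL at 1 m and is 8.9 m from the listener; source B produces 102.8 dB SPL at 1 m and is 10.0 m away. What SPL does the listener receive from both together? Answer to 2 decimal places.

At the listener: L_A = 101.0 − 20·log₁₀(8.9) = 82.012 dB; L_B = 102.8 − 20·log₁₀(10.0) = 82.800 dB.
Combined: 10·log₁₀(10^(82.012/10)+10^(82.800/10)) = 85.43 dB SPL.

85.43 dB SPL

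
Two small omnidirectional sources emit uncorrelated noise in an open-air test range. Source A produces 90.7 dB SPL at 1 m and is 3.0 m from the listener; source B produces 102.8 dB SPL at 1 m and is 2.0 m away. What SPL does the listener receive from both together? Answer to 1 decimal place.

At the listener: L_A = 90.7 − 20·log₁₀(3.0) = 81.16 dB; L_B = 102.8 − 20·log₁₀(2.0) = 96.78 dB.
Combined: 10·log₁₀(10^(81.16/10)+10^(96.78/10)) = 96.9 dB SPL.

96.9 dB SPL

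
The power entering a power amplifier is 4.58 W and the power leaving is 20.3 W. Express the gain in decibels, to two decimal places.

6.47 dB

Power ratio → dB uses the 10·log₁₀ form:
10·log₁₀(20.3/4.58) = 10·log₁₀(4.432) = 6.47 dB.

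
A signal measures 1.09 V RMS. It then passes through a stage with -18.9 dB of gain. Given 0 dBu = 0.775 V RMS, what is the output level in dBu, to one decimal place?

Input level: 20·log₁₀(1.09/0.775) = 2.96 dBu.
Output: 2.96 − 18.9 = -15.9 dBu.

-15.9 dBu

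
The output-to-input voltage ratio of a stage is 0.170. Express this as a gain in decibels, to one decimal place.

-15.4 dB

Voltage is an amplitude quantity, so gain = 20·log₁₀(V_out/V_in).
20·log₁₀(0.170) = -15.4 dB.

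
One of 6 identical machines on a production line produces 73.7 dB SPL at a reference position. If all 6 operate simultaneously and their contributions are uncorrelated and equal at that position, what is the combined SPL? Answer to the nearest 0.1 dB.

6 equal incoherent sources raise the level by 10·log₁₀(6) = 7.78 dB.
L_total = 73.7 + 7.78 = 81.5 dB SPL.

81.5 dB SPL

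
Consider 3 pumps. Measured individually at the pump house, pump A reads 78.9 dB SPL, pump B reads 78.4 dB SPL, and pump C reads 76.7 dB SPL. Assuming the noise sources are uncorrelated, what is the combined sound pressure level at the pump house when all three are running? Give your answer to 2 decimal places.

Uncorrelated sources add in intensity (power), not in dB.
L_total = 10·log₁₀(10^(78.9/10) + 10^(78.4/10) + 10^(76.7/10)) = 10·log₁₀(193600000) = 82.87 dB SPL.

82.87 dB SPL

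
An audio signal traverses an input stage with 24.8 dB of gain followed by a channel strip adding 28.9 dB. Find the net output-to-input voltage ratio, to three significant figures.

484

Net gain = 24.8 + 28.9 = 53.7 dB.
Voltage ratio = 10^(53.7/20) = 484.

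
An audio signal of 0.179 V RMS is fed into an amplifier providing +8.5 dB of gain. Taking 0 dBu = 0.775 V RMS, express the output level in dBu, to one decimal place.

Input level: 20·log₁₀(0.179/0.775) = -12.73 dBu.
Output: -12.73 + 8.5 = -4.2 dBu.

-4.2 dBu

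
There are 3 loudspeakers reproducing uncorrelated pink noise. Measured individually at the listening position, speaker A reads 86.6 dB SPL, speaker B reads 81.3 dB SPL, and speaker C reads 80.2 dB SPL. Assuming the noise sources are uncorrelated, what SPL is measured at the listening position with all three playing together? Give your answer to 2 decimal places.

Uncorrelated sources add in intensity (power), not in dB.
L_total = 10·log₁₀(10^(86.6/10) + 10^(81.3/10) + 10^(80.2/10)) = 10·log₁₀(696700000) = 88.43 dB SPL.

88.43 dB SPL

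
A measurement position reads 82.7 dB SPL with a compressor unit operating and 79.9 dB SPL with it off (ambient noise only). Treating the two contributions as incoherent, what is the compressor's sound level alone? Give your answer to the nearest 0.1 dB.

Subtract intensities: L_src = 10·log₁₀(10^(L_total/10) − 10^(L_bg/10)).
L_src = 10·log₁₀(10^(82.7/10) − 10^(79.9/10)) = 10·log₁₀(88480000) = 79.5 dB SPL.

79.5 dB SPL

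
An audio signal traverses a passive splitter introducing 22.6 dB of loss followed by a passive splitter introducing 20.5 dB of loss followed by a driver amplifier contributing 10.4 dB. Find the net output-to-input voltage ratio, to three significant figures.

0.0232

Net gain = (−22.6) + (−20.5) + 10.4 = -32.7 dB.
Voltage ratio = 10^(-32.7/20) = 0.0232.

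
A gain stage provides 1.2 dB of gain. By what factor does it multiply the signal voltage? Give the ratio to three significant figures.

Voltage ratio = 10^(dB/20).
10^(1.2/20) = 10^(0.06000) = 1.15.

1.15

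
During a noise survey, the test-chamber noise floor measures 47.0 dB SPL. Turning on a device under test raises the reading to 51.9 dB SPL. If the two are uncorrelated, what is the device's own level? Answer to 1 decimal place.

50.2 dB SPL

Background correction is a power subtraction:
L_src = 10·log₁₀(10^(51.9/10) − 10^(47.0/10)) = 10·log₁₀(104800) = 50.2 dB SPL.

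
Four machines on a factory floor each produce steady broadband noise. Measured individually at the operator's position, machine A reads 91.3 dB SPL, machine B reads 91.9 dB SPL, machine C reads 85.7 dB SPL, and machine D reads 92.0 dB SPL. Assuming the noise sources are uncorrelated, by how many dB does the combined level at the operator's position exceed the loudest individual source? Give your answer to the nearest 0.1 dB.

Incoherent sources sum as intensities:
L_total = 10·log₁₀(10^(91.3/10) + 10^(91.9/10) + 10^(85.7/10) + 10^(92.0/10)) = 96.86 dB SPL.
Excess over the loudest (92.0 dB): 96.86 − 92.0 = 4.9 dB.

4.9 dB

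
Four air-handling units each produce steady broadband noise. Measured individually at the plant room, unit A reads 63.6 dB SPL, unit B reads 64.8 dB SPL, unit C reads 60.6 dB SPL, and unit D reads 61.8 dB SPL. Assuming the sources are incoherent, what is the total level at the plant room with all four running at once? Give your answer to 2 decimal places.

69.02 dB SPL

Incoherent sources sum as intensities:
L_total = 10·log₁₀(10^(63.6/10) + 10^(64.8/10) + 10^(60.6/10) + 10^(61.8/10)) = 10·log₁₀(7973000) = 69.02 dB SPL.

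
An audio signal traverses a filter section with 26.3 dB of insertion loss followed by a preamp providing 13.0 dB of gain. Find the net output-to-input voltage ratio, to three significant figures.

0.216

Net gain = (−26.3) + 13.0 = -13.3 dB.
Voltage ratio = 10^(-13.3/20) = 0.216.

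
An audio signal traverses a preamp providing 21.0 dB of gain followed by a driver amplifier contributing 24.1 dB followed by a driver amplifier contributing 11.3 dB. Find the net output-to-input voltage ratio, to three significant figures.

Net gain = 21.0 + 24.1 + 11.3 = 56.4 dB.
Voltage ratio = 10^(56.4/20) = 661.

661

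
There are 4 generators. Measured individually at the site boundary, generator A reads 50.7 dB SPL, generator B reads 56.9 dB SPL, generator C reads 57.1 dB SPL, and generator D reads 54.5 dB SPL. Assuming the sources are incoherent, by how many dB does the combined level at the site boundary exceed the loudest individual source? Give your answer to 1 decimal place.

4.4 dB

Incoherent sources sum as intensities:
L_total = 10·log₁₀(10^(50.7/10) + 10^(56.9/10) + 10^(57.1/10) + 10^(54.5/10)) = 61.47 dB SPL.
Excess over the loudest (57.1 dB): 61.47 − 57.1 = 4.4 dB.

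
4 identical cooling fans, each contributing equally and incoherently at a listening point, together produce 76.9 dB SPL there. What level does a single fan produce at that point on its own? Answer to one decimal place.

70.9 dB SPL

4 equal incoherent sources add 10·log₁₀(4) = 6.02 dB over one source.
L_one = 76.9 − 6.02 = 70.9 dB SPL.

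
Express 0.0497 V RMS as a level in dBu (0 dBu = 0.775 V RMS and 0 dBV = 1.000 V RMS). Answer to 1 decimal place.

dBu = 20·log₁₀(V / 0.775 V).
20·log₁₀(0.0497/0.775) = -23.9 dBu.

-23.9 dBu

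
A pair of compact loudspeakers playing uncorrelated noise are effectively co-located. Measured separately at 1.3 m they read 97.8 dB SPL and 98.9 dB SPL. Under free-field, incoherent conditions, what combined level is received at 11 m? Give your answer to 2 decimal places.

Combined at 1.3 m: 10·log₁₀(10^(97.8/10)+10^(98.9/10)) = 101.395 dB SPL.
Then apply −20·log₁₀(11/1.3) = -18.549 dB → 82.85 dB SPL.

82.85 dB SPL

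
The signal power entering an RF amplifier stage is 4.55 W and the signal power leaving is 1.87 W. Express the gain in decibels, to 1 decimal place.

-3.9 dB

For a power ratio, dB = 10·log₁₀(P₂/P₁).
10·log₁₀(1.87/4.55) = 10·log₁₀(0.4110) = -3.9 dB.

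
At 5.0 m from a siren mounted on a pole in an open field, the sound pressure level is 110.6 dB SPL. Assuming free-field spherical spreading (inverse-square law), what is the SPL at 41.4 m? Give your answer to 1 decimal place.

For a point source in a free field, ΔL = −20·log₁₀(d₂/d₁).
ΔL = −20·log₁₀(41.4/5.0) = -18.36 dB, so L₂ = 110.6 + (-18.36) = 92.2 dB SPL.

92.2 dB SPL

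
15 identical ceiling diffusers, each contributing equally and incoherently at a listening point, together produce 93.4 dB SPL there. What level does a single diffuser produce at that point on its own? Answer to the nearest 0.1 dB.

15 equal incoherent sources add 10·log₁₀(15) = 11.76 dB over one source.
L_one = 93.4 − 11.76 = 81.6 dB SPL.

81.6 dB SPL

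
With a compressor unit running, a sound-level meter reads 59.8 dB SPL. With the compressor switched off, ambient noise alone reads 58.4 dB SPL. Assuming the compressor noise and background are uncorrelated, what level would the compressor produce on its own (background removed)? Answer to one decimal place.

54.2 dB SPL

Subtract intensities: L_src = 10·log₁₀(10^(L_total/10) − 10^(L_bg/10)).
L_src = 10·log₁₀(10^(59.8/10) − 10^(58.4/10)) = 10·log₁₀(263200) = 54.2 dB SPL.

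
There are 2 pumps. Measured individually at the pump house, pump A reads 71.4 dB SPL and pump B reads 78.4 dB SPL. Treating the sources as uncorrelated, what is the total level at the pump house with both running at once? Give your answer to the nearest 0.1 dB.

Add the sources as powers (linear), then convert back to dB:
L_total = 10·log₁₀(10^(71.4/10) + 10^(78.4/10)) = 10·log₁₀(82990000) = 79.2 dB SPL.

79.2 dB SPL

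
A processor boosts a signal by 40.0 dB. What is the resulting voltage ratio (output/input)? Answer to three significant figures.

Voltage ratio = 10^(dB/20).
10^(40.0/20) = 10^(2.000) = 100.

100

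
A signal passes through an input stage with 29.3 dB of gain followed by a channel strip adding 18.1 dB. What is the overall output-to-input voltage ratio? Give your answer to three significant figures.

234

Net gain = 29.3 + 18.1 = 47.4 dB.
Voltage ratio = 10^(47.4/20) = 234.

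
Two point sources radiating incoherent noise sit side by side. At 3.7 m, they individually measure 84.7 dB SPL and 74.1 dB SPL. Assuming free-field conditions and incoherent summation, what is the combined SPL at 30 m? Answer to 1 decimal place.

66.9 dB SPL

Combined at 3.7 m: 10·log₁₀(10^(84.7/10)+10^(74.1/10)) = 85.06 dB SPL.
Then apply −20·log₁₀(30/3.7) = -18.18 dB → 66.9 dB SPL.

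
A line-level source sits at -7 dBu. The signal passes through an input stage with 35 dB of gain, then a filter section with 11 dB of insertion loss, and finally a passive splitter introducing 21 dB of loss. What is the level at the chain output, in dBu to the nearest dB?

-4 dBu

Gain stages sum in dB:
-7 + 35 − 11 − 21 = -4 dBu.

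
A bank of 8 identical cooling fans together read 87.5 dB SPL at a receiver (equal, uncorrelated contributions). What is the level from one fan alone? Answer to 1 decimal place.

8 equal incoherent sources add 10·log₁₀(8) = 9.03 dB over one source.
L_one = 87.5 − 9.03 = 78.5 dB SPL.

78.5 dB SPL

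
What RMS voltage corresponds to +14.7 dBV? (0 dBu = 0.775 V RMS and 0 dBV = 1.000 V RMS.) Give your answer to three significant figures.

V = 1.000 V × 10^(+14.7/20).
= 1.000 × 5.433 = 5.43 V.

5.43 V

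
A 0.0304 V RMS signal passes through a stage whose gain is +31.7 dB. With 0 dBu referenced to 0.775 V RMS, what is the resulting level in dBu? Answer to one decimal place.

Input level: 20·log₁₀(0.0304/0.775) = -28.13 dBu.
Output: -28.13 + 31.7 = +3.6 dBu.

+3.6 dBu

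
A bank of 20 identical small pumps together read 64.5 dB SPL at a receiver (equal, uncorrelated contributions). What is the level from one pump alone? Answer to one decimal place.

20 equal incoherent sources add 10·log₁₀(20) = 13.01 dB over one source.
L_one = 64.5 − 13.01 = 51.5 dB SPL.

51.5 dB SPL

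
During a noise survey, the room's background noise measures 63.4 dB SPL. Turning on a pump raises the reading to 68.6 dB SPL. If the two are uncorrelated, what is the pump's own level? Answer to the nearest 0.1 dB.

67.0 dB SPL

Background correction is a power subtraction:
L_src = 10·log₁₀(10^(68.6/10) − 10^(63.4/10)) = 10·log₁₀(5057000) = 67.0 dB SPL.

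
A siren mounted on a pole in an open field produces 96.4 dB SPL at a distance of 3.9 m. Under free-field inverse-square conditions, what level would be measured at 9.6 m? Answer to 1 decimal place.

Free-field point source: level drops by 20·log₁₀ of the distance ratio.
ΔL = −20·log₁₀(9.6/3.9) = -7.82 dB, so L₂ = 96.4 + (-7.82) = 88.6 dB SPL.

88.6 dB SPL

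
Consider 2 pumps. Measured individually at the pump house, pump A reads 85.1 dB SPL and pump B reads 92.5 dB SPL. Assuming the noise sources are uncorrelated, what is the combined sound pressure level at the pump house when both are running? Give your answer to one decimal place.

Incoherent sources sum as intensities:
L_total = 10·log₁₀(10^(85.1/10) + 10^(92.5/10)) = 10·log₁₀(2102000000) = 93.2 dB SPL.

93.2 dB SPL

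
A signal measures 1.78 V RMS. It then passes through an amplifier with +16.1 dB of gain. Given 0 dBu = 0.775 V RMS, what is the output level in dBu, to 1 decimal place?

Input level: 20·log₁₀(1.78/0.775) = 7.22 dBu.
Output: 7.22 + 16.1 = +23.3 dBu.

+23.3 dBu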